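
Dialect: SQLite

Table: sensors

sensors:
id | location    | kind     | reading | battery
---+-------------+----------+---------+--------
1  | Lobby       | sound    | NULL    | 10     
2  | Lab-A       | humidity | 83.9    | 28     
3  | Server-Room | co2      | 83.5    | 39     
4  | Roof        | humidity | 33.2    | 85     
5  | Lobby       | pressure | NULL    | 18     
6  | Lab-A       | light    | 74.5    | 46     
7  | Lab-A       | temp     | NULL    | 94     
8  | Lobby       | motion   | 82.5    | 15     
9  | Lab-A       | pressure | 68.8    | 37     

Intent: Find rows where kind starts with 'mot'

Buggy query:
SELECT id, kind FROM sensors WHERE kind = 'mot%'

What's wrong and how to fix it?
Bug: '=' compares the literal string including the % character; pattern matching needs LIKE

Fix: Replace '=' with LIKE so 'mot%' is treated as a pattern

Corrected query:
SELECT id, kind FROM sensors WHERE kind LIKE 'mot%'

Result:
id | kind  
---+-------
8  | motion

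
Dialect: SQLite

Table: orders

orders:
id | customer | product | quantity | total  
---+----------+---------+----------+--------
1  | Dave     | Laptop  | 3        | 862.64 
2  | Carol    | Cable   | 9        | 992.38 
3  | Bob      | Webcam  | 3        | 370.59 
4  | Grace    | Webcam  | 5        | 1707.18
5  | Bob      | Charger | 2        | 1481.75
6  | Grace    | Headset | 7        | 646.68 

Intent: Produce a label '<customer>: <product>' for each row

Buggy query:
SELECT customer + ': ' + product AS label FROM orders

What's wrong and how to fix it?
Bug: '+' is numeric addition; on text columns SQLite converts them to 0 instead of concatenating

Fix: Replace + with || to concatenate text

Corrected query:
SELECT customer || ': ' || product AS label FROM orders

Result:
label         
--------------
Dave: Laptop  
Carol: Cable  
Bob: Webcam   
Grace: Webcam 
Bob: Charger  
Grace: Headset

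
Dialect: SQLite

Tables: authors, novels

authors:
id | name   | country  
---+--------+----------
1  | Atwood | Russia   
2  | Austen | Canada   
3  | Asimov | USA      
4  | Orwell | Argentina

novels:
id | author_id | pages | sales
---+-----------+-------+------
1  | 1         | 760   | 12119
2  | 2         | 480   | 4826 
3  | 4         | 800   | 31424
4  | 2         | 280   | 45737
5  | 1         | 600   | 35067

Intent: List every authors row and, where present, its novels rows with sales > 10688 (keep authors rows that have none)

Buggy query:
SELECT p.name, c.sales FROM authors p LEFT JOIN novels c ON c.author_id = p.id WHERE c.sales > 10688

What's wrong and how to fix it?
Bug: A WHERE condition on the right-hand table after LEFT JOIN drops unmatched parents

Fix: Put 'c.sales > 10688' in the JOIN's ON clause instead of WHERE

Corrected query:
SELECT p.name, c.sales FROM authors p LEFT JOIN novels c ON c.author_id = p.id AND c.sales > 10688

Result:
name   | sales
-------+------
Atwood | 12119
Atwood | 35067
Austen | 45737
Asimov | NULL 
Orwell | 31424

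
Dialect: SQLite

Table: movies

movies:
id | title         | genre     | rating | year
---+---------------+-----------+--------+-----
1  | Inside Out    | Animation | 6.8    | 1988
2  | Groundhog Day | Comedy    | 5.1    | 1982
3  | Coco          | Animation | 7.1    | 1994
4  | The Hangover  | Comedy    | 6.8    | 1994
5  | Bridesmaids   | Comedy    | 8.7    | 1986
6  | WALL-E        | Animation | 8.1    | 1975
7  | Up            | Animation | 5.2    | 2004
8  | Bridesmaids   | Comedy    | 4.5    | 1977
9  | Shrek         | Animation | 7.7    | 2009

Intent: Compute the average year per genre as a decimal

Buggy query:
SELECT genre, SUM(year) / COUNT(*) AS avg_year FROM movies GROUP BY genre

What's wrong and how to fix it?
Bug: Both operands are integers, so '/' performs integer division and truncates

Fix: Multiply by 1.0 (or CAST to REAL) to force floating-point division

Corrected query:
SELECT genre, SUM(year) * 1.0 / COUNT(*) AS avg_year FROM movies GROUP BY genre

Result:
genre     | avg_year
----------+---------
Animation | 1994    
Comedy    | 1984.75 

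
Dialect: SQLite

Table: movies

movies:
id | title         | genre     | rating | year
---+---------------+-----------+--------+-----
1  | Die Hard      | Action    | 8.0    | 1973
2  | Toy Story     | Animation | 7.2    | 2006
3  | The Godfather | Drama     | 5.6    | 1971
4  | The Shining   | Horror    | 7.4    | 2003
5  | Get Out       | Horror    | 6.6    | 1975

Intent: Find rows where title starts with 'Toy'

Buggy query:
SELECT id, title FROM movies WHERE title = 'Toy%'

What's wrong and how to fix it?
Bug: Wildcards only work with LIKE; '=' treats '%' as a literal character

Fix: Use LIKE for wildcard pattern matching

Corrected query:
SELECT id, title FROM movies WHERE title LIKE 'Toy%'

Result:
id | title    
---+----------
2  | Toy Story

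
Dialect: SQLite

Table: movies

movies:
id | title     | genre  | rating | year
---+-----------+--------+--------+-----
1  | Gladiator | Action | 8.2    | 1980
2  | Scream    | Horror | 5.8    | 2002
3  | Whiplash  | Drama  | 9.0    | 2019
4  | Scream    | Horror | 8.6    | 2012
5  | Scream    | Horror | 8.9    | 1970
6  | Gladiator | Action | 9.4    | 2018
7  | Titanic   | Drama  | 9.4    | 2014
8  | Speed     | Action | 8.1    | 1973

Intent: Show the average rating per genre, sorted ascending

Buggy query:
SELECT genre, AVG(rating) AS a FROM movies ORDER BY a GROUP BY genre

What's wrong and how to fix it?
Bug: ORDER BY appears before GROUP BY; SQL clause order requires GROUP BY first

Fix: Move ORDER BY to the end, after GROUP BY

Corrected query:
SELECT genre, AVG(rating) AS a FROM movies GROUP BY genre ORDER BY a

Result:
genre  | a       
-------+---------
Horror | 7.766667
Action | 8.566667
Drama  | 9.2     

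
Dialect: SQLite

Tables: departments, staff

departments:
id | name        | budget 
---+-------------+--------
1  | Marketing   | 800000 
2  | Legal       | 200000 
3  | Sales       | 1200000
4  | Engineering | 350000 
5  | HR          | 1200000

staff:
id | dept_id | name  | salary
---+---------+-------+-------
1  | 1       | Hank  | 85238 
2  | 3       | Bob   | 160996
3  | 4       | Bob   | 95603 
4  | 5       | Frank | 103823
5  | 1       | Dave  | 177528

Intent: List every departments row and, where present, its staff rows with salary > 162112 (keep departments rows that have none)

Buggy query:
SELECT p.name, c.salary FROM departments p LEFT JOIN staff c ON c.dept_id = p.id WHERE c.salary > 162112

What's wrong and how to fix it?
Bug: A WHERE condition on the right-hand table after LEFT JOIN drops unmatched parents

Fix: Move the right-table condition into the ON clause so unmatched parents are kept

Corrected query:
SELECT p.name, c.salary FROM departments p LEFT JOIN staff c ON c.dept_id = p.id AND c.salary > 162112

Result:
name        | salary
------------+-------
Marketing   | 177528
Legal       | NULL  
Sales       | NULL  
Engineering | NULL  
HR          | NULL  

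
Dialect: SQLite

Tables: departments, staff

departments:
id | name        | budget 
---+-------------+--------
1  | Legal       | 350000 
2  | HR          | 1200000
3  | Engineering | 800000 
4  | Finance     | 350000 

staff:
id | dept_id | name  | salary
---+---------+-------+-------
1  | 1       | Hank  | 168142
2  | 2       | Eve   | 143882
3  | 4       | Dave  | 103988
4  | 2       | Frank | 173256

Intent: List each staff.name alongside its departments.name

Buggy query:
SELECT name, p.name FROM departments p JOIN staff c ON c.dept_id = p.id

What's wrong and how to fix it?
Bug: 'name' exists in both joined tables, so the database can't tell which one is meant

Fix: Qualify the column with its table alias (c.name)

Corrected query:
SELECT c.name, p.name FROM departments p JOIN staff c ON c.dept_id = p.id

Result:
name  | name   
------+--------
Hank  | Legal  
Eve   | HR     
Dave  | Finance
Frank | HR     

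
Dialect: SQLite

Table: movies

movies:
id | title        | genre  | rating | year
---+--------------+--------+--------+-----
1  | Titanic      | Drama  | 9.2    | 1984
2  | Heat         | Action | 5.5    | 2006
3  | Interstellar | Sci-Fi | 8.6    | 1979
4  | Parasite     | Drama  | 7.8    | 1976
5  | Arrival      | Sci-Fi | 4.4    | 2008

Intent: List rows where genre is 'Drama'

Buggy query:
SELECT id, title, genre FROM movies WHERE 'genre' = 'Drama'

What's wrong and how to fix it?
Bug: Single quotes denote string literals in SQL; the column name is being compared as a constant string

Fix: Remove the quotes around the column name (or use double quotes for an identifier)

Corrected query:
SELECT id, title, genre FROM movies WHERE genre = 'Drama'

Result:
id | title    | genre
---+----------+------
1  | Titanic  | Drama
4  | Parasite | Drama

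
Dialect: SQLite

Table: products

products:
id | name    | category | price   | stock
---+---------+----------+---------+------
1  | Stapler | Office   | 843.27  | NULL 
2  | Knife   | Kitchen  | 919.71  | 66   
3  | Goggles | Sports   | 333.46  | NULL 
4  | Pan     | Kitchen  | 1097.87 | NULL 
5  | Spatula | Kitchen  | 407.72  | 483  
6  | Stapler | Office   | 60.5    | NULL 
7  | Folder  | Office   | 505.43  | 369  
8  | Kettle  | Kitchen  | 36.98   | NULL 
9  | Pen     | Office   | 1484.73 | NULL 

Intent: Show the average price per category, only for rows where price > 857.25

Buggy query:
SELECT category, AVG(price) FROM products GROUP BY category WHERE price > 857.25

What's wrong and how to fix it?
Bug: WHERE cannot follow GROUP BY

Fix: Move the WHERE clause before GROUP BY

Corrected query:
SELECT category, AVG(price) FROM products WHERE price > 857.25 GROUP BY category

Result:
category | AVG(price)
---------+-----------
Kitchen  | 1008.79   
Office   | 1484.73   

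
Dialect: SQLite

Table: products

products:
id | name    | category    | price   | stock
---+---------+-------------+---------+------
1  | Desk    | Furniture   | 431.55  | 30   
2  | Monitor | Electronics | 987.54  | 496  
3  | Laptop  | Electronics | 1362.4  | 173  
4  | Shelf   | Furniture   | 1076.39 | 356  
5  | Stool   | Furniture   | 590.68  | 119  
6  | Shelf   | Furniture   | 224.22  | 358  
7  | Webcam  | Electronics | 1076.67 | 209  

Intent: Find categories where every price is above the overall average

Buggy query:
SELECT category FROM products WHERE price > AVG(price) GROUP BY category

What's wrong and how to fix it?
Bug: WHERE evaluates per row before aggregation, so AVG() is unavailable

Fix: Use a subquery for AVG and a HAVING MIN(...) filter so the condition holds for every row in the group

Corrected query:
SELECT category FROM products GROUP BY category HAVING MIN(price) > (SELECT AVG(price) FROM products)

Result:
category   
-----------
Electronics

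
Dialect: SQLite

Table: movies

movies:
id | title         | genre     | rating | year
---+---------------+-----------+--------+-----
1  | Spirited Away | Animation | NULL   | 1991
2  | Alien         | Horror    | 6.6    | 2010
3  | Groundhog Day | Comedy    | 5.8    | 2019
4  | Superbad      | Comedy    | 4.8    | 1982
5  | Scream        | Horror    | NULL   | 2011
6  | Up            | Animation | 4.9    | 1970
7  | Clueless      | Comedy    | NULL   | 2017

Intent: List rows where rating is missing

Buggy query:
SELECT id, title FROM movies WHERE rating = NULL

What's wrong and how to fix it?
Bug: '= NULL' is always unknown in SQL three-valued logic, so no rows match

Fix: Replace '= NULL' with 'IS NULL'

Corrected query:
SELECT id, title FROM movies WHERE rating IS NULL

Result:
id | title        
---+--------------
1  | Spirited Away
5  | Scream       
7  | Clueless     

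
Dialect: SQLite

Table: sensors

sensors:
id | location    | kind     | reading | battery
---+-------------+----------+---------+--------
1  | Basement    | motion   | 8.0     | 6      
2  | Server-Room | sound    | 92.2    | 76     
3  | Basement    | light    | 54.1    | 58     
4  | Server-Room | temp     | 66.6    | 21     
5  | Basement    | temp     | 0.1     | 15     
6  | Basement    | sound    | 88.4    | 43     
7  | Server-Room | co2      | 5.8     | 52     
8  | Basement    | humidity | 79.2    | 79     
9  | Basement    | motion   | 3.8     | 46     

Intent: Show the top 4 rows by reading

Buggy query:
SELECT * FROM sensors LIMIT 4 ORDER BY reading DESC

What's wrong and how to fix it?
Bug: LIMIT must come after ORDER BY

Fix: Swap the clauses: ORDER BY first, then LIMIT

Corrected query:
SELECT * FROM sensors ORDER BY reading DESC LIMIT 4

Result:
id | location    | kind     | reading | battery
---+-------------+----------+---------+--------
2  | Server-Room | sound    | 92.2    | 76     
6  | Basement    | sound    | 88.4    | 43     
8  | Basement    | humidity | 79.2    | 79     
4  | Server-Room | temp     | 66.6    | 21     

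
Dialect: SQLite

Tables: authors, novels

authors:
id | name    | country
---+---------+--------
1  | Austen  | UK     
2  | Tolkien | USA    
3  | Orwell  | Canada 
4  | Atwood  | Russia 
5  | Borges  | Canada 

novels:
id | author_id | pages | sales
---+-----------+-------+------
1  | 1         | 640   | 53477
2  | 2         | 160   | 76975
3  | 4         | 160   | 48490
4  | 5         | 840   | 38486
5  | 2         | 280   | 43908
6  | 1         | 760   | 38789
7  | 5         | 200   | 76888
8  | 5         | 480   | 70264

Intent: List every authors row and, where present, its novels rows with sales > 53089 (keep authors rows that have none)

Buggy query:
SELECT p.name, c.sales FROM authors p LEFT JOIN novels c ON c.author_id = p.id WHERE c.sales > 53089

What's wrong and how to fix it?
Bug: Filtering c.sales in WHERE discards the NULL rows produced by LEFT JOIN, turning it into an inner join

Fix: Put 'c.sales > 53089' in the JOIN's ON clause instead of WHERE

Corrected query:
SELECT p.name, c.sales FROM authors p LEFT JOIN novels c ON c.author_id = p.id AND c.sales > 53089

Result:
name    | sales
--------+------
Austen  | 53477
Tolkien | 76975
Orwell  | NULL 
Atwood  | NULL 
Borges  | 70264
Borges  | 76888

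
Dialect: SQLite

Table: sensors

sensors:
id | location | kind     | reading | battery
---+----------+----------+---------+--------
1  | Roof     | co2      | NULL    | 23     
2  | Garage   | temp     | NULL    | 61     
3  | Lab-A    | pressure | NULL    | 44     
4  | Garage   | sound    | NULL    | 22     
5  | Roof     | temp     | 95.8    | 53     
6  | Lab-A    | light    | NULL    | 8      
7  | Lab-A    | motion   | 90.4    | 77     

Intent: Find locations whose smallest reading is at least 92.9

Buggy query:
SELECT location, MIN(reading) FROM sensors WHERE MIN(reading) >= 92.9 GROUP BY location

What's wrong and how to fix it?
Bug: MIN() in WHERE is a misuse of aggregate

Fix: Use HAVING for the per-group MIN condition

Corrected query:
SELECT location, MIN(reading) FROM sensors GROUP BY location HAVING MIN(reading) >= 92.9

Result:
location | MIN(reading)
---------+-------------
Roof     | 95.8        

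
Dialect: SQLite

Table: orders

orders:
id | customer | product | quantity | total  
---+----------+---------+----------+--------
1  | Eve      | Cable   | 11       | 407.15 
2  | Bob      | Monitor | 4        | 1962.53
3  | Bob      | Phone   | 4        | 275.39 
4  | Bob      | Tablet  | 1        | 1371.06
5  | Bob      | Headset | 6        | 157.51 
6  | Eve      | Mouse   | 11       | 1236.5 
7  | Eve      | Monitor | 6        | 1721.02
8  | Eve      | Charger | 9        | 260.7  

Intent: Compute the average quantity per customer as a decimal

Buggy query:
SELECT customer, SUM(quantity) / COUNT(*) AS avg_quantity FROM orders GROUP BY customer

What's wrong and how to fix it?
Bug: SUM(quantity) and COUNT(*) are both integers; the division truncates the fractional part

Fix: Multiply by 1.0 (or CAST to REAL) to force floating-point division

Corrected query:
SELECT customer, SUM(quantity) * 1.0 / COUNT(*) AS avg_quantity FROM orders GROUP BY customer

Result:
customer | avg_quantity
---------+-------------
Bob      | 3.75        
Eve      | 9.25        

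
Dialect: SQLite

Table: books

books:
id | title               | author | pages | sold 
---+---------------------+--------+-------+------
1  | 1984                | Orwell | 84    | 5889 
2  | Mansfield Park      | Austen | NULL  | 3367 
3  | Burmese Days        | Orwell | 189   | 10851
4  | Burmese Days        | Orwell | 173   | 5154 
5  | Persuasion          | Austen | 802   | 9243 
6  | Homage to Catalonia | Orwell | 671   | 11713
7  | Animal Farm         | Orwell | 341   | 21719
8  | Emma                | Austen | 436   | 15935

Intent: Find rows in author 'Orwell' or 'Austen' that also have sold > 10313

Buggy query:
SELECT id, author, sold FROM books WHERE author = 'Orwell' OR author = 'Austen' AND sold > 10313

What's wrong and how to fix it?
Bug: AND binds tighter than OR, so this parses as author = 'Orwell' OR (author = 'Austen' AND sold > 10313)

Fix: Add parentheses around the OR so the AND applies to both alternatives

Corrected query:
SELECT id, author, sold FROM books WHERE (author = 'Orwell' OR author = 'Austen') AND sold > 10313

Result:
id | author | sold 
---+--------+------
3  | Orwell | 10851
6  | Orwell | 11713
7  | Orwell | 21719
8  | Austen | 15935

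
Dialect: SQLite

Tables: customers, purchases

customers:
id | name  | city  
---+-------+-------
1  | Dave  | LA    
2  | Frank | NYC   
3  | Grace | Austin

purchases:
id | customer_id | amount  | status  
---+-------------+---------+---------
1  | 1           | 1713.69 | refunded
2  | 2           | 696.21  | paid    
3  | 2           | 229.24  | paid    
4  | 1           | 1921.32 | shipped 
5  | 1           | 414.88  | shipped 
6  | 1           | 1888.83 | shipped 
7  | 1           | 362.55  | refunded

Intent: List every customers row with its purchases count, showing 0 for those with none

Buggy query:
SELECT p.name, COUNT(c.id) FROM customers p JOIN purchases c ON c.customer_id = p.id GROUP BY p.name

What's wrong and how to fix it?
Bug: An inner join excludes parents with zero children

Fix: Switch to LEFT JOIN to retain unmatched parent rows

Corrected query:
SELECT p.name, COUNT(c.id) FROM customers p LEFT JOIN purchases c ON c.customer_id = p.id GROUP BY p.name

Result:
name  | COUNT(c.id)
------+------------
Dave  | 5          
Frank | 2          
Grace | 0          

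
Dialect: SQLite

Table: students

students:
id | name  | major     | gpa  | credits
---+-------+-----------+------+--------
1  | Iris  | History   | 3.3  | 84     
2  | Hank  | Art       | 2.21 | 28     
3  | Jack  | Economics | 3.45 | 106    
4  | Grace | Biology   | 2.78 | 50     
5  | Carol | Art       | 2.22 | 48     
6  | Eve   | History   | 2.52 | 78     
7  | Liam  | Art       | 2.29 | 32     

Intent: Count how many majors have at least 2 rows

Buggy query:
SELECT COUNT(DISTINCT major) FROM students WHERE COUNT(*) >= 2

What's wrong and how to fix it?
Bug: COUNT(*) cannot appear in WHERE; the per-group count doesn't exist yet

Fix: Use a subquery that GROUPs and filters with HAVING, then count its rows

Corrected query:
SELECT COUNT(*) FROM (SELECT major FROM students GROUP BY major HAVING COUNT(*) >= 2)

Result:
COUNT(*)
--------
2       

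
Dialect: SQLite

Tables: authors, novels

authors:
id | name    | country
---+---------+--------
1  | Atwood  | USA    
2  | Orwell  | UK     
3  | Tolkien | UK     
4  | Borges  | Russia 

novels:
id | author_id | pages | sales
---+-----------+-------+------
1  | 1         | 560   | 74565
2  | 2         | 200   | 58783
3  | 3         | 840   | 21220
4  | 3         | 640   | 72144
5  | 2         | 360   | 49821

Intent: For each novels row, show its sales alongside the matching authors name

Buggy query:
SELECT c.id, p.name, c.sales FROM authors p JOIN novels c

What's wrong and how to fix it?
Bug: Missing join condition: each novels row is matched to all authors rows instead of just its own

Fix: Add ON c.author_id = p.id to the JOIN

Corrected query:
SELECT c.id, p.name, c.sales FROM authors p JOIN novels c ON c.author_id = p.id

Result:
id | name    | sales
---+---------+------
1  | Atwood  | 74565
2  | Orwell  | 58783
3  | Tolkien | 21220
4  | Tolkien | 72144
5  | Orwell  | 49821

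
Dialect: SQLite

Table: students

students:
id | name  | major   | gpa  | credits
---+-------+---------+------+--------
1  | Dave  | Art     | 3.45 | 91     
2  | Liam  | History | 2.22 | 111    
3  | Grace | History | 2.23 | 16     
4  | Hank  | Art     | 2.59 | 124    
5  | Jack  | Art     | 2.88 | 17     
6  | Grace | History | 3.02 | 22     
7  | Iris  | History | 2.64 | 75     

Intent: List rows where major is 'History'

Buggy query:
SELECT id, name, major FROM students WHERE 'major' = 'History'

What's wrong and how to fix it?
Bug: Single quotes denote string literals in SQL; the column name is being compared as a constant string

Fix: Remove the quotes around the column name (or use double quotes for an identifier)

Corrected query:
SELECT id, name, major FROM students WHERE major = 'History'

Result:
id | name  | major  
---+-------+--------
2  | Liam  | History
3  | Grace | History
6  | Grace | History
7  | Iris  | History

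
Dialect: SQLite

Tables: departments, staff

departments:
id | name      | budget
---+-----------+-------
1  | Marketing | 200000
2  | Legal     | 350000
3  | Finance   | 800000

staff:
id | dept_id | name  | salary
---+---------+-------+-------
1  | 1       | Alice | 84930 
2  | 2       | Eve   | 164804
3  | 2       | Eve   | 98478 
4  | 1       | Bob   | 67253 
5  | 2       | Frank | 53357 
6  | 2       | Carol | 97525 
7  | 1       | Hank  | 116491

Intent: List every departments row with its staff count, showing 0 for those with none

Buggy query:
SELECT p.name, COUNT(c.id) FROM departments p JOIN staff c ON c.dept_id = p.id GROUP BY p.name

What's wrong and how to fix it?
Bug: An inner join excludes parents with zero children

Fix: Switch to LEFT JOIN to retain unmatched parent rows

Corrected query:
SELECT p.name, COUNT(c.id) FROM departments p LEFT JOIN staff c ON c.dept_id = p.id GROUP BY p.name

Result:
name      | COUNT(c.id)
----------+------------
Finance   | 0          
Legal     | 4          
Marketing | 3          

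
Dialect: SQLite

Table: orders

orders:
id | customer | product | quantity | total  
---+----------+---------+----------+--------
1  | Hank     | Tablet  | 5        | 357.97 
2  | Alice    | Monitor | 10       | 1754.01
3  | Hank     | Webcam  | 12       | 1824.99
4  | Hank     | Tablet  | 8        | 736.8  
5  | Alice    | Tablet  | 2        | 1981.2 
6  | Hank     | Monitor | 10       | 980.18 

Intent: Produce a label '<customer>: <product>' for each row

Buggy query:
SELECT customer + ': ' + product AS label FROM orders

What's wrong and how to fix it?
Bug: SQLite uses || for string concatenation; + coerces text to numbers (yielding 0)

Fix: Replace + with || to concatenate text

Corrected query:
SELECT customer || ': ' || product AS label FROM orders

Result:
label         
--------------
Hank: Tablet  
Alice: Monitor
Hank: Webcam  
Hank: Tablet  
Alice: Tablet 
Hank: Monitor 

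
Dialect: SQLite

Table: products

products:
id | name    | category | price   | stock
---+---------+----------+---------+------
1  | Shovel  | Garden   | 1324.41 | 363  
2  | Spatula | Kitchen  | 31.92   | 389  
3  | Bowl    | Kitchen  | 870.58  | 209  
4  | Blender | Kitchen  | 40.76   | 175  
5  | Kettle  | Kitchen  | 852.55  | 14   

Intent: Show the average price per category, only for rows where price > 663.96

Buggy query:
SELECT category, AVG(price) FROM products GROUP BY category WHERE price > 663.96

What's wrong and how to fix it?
Bug: WHERE cannot follow GROUP BY

Fix: Place WHERE between FROM and GROUP BY

Corrected query:
SELECT category, AVG(price) FROM products WHERE price > 663.96 GROUP BY category

Result:
category | AVG(price)
---------+-----------
Garden   | 1324.41   
Kitchen  | 861.565   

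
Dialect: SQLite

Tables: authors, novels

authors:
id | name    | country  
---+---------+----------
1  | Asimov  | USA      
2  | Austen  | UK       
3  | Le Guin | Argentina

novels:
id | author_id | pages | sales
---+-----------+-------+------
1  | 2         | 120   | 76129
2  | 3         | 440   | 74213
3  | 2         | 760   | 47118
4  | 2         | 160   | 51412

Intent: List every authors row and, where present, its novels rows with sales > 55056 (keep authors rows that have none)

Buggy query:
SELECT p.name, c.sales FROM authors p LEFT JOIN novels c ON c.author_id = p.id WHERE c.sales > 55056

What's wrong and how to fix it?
Bug: A WHERE condition on the right-hand table after LEFT JOIN drops unmatched parents

Fix: Move the right-table condition into the ON clause so unmatched parents are kept

Corrected query:
SELECT p.name, c.sales FROM authors p LEFT JOIN novels c ON c.author_id = p.id AND c.sales > 55056

Result:
name    | sales
--------+------
Asimov  | NULL 
Austen  | 76129
Le Guin | 74213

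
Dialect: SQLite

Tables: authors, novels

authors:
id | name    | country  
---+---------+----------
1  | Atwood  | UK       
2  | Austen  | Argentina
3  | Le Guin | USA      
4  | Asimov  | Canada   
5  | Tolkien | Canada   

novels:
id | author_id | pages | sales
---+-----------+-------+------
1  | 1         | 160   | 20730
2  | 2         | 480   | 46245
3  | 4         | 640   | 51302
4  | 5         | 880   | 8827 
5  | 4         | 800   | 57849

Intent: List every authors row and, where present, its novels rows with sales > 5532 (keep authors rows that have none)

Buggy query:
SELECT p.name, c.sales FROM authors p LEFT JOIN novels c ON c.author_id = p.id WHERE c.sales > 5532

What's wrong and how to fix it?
Bug: A WHERE condition on the right-hand table after LEFT JOIN drops unmatched parents

Fix: Put 'c.sales > 5532' in the JOIN's ON clause instead of WHERE

Corrected query:
SELECT p.name, c.sales FROM authors p LEFT JOIN novels c ON c.author_id = p.id AND c.sales > 5532

Result:
name    | sales
--------+------
Atwood  | 20730
Austen  | 46245
Le Guin | NULL 
Asimov  | 51302
Asimov  | 57849
Tolkien | 8827 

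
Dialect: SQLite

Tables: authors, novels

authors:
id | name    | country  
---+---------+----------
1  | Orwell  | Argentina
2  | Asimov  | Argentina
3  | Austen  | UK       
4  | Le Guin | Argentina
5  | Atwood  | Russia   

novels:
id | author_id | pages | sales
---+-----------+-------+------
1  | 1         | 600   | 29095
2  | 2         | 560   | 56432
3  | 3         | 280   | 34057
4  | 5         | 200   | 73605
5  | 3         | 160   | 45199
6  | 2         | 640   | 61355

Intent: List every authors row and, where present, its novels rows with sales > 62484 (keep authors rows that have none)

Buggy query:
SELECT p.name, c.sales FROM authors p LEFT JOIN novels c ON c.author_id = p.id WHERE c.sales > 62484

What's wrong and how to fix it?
Bug: Filtering c.sales in WHERE discards the NULL rows produced by LEFT JOIN, turning it into an inner join

Fix: Move the right-table condition into the ON clause so unmatched parents are kept

Corrected query:
SELECT p.name, c.sales FROM authors p LEFT JOIN novels c ON c.author_id = p.id AND c.sales > 62484

Result:
name    | sales
--------+------
Orwell  | NULL 
Asimov  | NULL 
Austen  | NULL 
Le Guin | NULL 
Atwood  | 73605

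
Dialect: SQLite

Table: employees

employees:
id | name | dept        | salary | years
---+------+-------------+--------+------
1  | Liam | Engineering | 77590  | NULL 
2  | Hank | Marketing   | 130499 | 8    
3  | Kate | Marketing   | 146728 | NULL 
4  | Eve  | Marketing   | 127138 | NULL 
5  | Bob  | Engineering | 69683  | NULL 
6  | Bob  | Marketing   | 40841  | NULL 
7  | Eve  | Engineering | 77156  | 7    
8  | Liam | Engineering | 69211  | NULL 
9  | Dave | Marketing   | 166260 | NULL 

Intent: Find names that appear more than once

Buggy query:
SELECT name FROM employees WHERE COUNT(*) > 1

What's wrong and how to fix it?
Bug: COUNT(*) is an aggregate and cannot be used in WHERE

Fix: GROUP BY name, then filter groups with HAVING COUNT(*) > 1

Corrected query:
SELECT name FROM employees GROUP BY name HAVING COUNT(*) > 1

Result:
name
----
Bob 
Eve 
Liam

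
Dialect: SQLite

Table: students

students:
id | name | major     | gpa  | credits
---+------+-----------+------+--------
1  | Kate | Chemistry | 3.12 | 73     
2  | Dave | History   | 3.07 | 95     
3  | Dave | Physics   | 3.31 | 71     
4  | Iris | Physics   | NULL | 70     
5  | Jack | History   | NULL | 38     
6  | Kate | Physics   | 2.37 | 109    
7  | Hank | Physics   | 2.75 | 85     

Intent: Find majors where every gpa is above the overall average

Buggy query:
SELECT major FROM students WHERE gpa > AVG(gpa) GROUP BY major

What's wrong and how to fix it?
Bug: AVG() is an aggregate; it can't sit directly in WHERE

Fix: Compute the overall average in a scalar subquery and compare each group's MIN against it in HAVING

Corrected query:
SELECT major FROM students GROUP BY major HAVING MIN(gpa) > (SELECT AVG(gpa) FROM students)

Result:
major    
---------
Chemistry
History  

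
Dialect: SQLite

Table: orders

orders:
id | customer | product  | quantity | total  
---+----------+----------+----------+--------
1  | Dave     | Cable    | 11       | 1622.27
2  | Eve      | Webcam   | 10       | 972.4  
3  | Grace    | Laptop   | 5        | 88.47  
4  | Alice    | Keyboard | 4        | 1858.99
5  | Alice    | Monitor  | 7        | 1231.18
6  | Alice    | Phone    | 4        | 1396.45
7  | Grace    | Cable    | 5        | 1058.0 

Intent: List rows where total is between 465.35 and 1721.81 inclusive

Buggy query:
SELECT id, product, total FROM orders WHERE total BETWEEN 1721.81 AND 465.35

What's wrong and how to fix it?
Bug: The bounds are reversed; BETWEEN a AND b requires a <= b to match anything

Fix: Write BETWEEN 465.35 AND 1721.81

Corrected query:
SELECT id, product, total FROM orders WHERE total BETWEEN 465.35 AND 1721.81

Result:
id | product | total  
---+---------+--------
1  | Cable   | 1622.27
2  | Webcam  | 972.4  
5  | Monitor | 1231.18
6  | Phone   | 1396.45
7  | Cable   | 1058   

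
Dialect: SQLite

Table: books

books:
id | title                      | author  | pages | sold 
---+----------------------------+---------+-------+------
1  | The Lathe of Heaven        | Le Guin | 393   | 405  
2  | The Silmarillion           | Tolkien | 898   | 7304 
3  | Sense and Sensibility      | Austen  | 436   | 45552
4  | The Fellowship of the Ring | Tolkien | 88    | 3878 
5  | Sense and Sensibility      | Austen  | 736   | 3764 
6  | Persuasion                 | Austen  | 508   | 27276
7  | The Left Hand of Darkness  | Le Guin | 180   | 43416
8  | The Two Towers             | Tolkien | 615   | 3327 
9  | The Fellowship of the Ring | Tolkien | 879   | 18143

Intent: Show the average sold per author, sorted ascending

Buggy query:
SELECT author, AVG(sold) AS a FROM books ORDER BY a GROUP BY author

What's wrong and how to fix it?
Bug: GROUP BY must precede ORDER BY

Fix: Reorder: SELECT … FROM … GROUP BY … ORDER BY …

Corrected query:
SELECT author, AVG(sold) AS a FROM books GROUP BY author ORDER BY a

Result:
author  | a           
--------+-------------
Tolkien | 8163        
Le Guin | 21910.5     
Austen  | 25530.666667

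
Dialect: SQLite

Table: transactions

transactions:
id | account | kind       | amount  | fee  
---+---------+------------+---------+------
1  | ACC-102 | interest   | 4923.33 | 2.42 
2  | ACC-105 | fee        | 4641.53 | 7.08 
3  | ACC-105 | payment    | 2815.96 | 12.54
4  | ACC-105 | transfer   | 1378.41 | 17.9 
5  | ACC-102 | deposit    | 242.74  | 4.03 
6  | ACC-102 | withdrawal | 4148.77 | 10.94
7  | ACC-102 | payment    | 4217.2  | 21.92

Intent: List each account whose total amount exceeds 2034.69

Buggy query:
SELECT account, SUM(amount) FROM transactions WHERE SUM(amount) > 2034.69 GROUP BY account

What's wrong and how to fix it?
Bug: SUM(amount) is an aggregate, but WHERE filters rows before aggregation

Fix: Move the aggregate condition to a HAVING clause

Corrected query:
SELECT account, SUM(amount) FROM transactions GROUP BY account HAVING SUM(amount) > 2034.69

Result:
account | SUM(amount)
--------+------------
ACC-102 | 13532.04   
ACC-105 | 8835.9     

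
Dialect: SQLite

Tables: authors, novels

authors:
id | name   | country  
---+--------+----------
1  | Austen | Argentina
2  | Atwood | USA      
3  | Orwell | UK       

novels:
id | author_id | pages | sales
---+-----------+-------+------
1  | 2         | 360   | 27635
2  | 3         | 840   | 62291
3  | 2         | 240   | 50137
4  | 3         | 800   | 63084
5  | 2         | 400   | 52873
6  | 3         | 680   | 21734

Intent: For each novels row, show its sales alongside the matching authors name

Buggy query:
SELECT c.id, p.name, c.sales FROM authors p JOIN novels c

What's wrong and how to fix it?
Bug: Missing join condition: each novels row is matched to all authors rows instead of just its own

Fix: Add ON c.author_id = p.id to the JOIN

Corrected query:
SELECT c.id, p.name, c.sales FROM authors p JOIN novels c ON c.author_id = p.id

Result:
id | name   | sales
---+--------+------
1  | Atwood | 27635
2  | Orwell | 62291
3  | Atwood | 50137
4  | Orwell | 63084
5  | Atwood | 52873
6  | Orwell | 21734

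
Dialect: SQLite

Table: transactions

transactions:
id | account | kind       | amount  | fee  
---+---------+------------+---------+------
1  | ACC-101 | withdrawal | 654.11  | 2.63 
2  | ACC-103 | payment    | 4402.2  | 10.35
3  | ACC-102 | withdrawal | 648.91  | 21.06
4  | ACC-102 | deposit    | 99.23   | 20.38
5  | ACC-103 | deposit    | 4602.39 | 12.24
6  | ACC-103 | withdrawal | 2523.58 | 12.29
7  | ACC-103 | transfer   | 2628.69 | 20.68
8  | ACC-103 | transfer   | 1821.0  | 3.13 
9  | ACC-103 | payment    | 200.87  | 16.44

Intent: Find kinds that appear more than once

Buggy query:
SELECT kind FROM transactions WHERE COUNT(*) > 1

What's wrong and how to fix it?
Bug: COUNT(*) is an aggregate and cannot be used in WHERE

Fix: GROUP BY kind, then filter groups with HAVING COUNT(*) > 1

Corrected query:
SELECT kind FROM transactions GROUP BY kind HAVING COUNT(*) > 1

Result:
kind      
----------
deposit   
payment   
transfer  
withdrawal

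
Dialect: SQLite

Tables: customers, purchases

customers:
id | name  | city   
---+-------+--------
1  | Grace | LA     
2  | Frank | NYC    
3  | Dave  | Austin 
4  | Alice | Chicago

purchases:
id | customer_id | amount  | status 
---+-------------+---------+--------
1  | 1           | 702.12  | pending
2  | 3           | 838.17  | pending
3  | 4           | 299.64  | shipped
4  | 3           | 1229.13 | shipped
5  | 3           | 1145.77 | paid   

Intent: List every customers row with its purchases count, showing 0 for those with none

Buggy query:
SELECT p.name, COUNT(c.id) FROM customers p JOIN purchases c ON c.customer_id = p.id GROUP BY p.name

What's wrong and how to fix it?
Bug: An inner join excludes parents with zero children

Fix: Use LEFT JOIN so parents without children still appear (COUNT(c.id) gives 0)

Corrected query:
SELECT p.name, COUNT(c.id) FROM customers p LEFT JOIN purchases c ON c.customer_id = p.id GROUP BY p.name

Result:
name  | COUNT(c.id)
------+------------
Alice | 1          
Dave  | 3          
Frank | 0          
Grace | 1          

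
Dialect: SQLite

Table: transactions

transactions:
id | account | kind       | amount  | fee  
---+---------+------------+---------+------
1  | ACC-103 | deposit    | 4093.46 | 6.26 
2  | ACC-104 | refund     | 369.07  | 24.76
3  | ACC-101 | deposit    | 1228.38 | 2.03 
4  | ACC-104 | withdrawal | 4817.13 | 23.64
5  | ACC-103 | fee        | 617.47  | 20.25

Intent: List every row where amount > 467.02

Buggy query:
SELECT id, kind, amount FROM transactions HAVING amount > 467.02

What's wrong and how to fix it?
Bug: This is a non-aggregate query (no GROUP BY, no aggregates), so in SQLite the HAVING clause is invalid here; a row-level condition belongs in WHERE

Fix: Replace HAVING with WHERE since the condition applies to individual rows

Corrected query:
SELECT id, kind, amount FROM transactions WHERE amount > 467.02

Result:
id | kind       | amount 
---+------------+--------
1  | deposit    | 4093.46
3  | deposit    | 1228.38
4  | withdrawal | 4817.13
5  | fee        | 617.47 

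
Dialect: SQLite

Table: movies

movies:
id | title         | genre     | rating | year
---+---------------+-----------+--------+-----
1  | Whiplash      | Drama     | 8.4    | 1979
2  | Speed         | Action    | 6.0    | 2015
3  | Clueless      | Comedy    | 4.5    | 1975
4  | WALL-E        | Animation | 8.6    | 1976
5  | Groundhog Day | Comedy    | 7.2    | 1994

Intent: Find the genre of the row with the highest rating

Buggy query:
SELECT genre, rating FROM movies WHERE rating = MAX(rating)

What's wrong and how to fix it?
Bug: WHERE is evaluated per row; an aggregate over the whole table isn't defined there

Fix: Use a subquery: WHERE rating = (SELECT MAX(rating) FROM movies)

Corrected query:
SELECT genre, rating FROM movies WHERE rating = (SELECT MAX(rating) FROM movies)

Result:
genre     | rating
----------+-------
Animation | 8.6   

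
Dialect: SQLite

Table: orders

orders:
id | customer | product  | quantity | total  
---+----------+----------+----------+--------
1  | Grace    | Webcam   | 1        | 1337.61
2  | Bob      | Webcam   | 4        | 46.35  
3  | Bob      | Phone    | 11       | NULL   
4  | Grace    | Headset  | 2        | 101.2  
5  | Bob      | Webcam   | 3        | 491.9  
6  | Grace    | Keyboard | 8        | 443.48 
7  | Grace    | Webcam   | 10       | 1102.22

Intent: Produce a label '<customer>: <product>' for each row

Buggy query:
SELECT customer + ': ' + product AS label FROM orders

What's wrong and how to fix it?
Bug: SQLite uses || for string concatenation; + coerces text to numbers (yielding 0)

Fix: Use the || operator for string concatenation

Corrected query:
SELECT customer || ': ' || product AS label FROM orders

Result:
label          
---------------
Grace: Webcam  
Bob: Webcam    
Bob: Phone     
Grace: Headset 
Bob: Webcam    
Grace: Keyboard
Grace: Webcam  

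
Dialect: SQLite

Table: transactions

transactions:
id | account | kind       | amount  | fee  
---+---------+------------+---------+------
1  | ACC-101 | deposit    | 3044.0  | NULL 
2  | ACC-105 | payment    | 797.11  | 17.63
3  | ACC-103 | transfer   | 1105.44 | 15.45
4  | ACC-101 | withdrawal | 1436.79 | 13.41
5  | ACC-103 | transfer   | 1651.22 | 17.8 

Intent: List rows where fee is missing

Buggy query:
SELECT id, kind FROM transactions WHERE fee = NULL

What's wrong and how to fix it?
Bug: Comparing to NULL with '=' never matches; NULL = NULL is unknown, not true

Fix: Use IS NULL to test for NULL

Corrected query:
SELECT id, kind FROM transactions WHERE fee IS NULL

Result:
id | kind   
---+--------
1  | deposit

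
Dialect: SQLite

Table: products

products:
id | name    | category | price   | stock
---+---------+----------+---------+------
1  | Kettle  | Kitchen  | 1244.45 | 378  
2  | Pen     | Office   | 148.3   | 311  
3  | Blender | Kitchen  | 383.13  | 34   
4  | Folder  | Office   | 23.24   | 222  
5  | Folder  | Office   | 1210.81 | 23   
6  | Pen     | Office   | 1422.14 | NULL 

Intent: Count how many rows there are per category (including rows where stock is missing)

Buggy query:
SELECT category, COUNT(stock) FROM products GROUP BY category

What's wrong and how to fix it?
Bug: COUNT(stock) skips NULLs, so groups with missing stock are undercounted

Fix: Replace COUNT(stock) with COUNT(*)

Corrected query:
SELECT category, COUNT(*) FROM products GROUP BY category

Result:
category | COUNT(*)
---------+---------
Kitchen  | 2       
Office   | 4       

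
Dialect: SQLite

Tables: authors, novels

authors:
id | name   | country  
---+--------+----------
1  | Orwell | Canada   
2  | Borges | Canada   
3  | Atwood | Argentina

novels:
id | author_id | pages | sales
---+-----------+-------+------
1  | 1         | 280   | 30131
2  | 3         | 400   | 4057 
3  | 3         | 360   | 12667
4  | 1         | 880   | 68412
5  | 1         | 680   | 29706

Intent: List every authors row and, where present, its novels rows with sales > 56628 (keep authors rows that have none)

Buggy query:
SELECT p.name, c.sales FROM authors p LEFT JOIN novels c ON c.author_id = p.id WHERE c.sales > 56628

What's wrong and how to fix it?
Bug: Filtering c.sales in WHERE discards the NULL rows produced by LEFT JOIN, turning it into an inner join

Fix: Move the right-table condition into the ON clause so unmatched parents are kept

Corrected query:
SELECT p.name, c.sales FROM authors p LEFT JOIN novels c ON c.author_id = p.id AND c.sales > 56628

Result:
name   | sales
-------+------
Orwell | 68412
Borges | NULL 
Atwood | NULL 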